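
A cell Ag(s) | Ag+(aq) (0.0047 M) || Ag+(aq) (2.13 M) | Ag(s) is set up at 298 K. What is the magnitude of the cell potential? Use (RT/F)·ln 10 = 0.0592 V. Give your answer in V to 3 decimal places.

For a concentration cell E°cell = 0, since both electrodes use the same couple.
The compartment with the higher Ag+(aq) concentration (2.13 M) acts as the cathode; ions are reduced there and produced at the dilute (0.0047 M) anode.
With n = 1, Ecell = −(0.0592/1)·log([dilute]/[conc]) = −(0.0592/1)·log(0.0047/2.13) = +0.157 V.

0.157 V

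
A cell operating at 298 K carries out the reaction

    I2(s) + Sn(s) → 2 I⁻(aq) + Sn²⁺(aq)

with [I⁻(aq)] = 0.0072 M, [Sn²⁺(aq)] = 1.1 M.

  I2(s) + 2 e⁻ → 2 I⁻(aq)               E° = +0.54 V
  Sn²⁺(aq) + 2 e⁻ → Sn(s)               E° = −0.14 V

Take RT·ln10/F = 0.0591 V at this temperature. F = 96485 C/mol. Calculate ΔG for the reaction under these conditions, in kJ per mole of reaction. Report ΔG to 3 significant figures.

The standard cell potential is +0.54 − (−0.14) = +0.68 V, with n = 2 electrons in the balanced equation.
Here Q = [I⁻(aq)]^2·[Sn²⁺(aq)] = 5.7×10^−5 (log Q = −4.244), giving E = +0.68 − (0.0591/2)·(−4.244) = +0.8054 V.
Finally ΔG = −nFE = −(2)(96485 C/mol)(+0.8054 V) = −155 kJ/mol.

−155 kJ/mol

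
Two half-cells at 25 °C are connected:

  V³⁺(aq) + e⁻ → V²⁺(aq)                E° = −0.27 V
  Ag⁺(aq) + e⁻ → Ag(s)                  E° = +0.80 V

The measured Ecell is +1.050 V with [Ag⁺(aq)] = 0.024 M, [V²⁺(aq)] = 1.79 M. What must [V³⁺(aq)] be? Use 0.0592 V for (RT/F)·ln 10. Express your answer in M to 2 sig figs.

The Ag⁺/Ag couple has the larger reduction potential, so it is the cathode: E°cell = +0.80 − (−0.27) = +1.07 V and n = 1.
From the Nernst equation, log Q = n(E° − E)/0.0592 = 1·(+1.07 − (+1.050))/0.0592 = 0.338.
For Ag⁺(aq) + V²⁺(aq) → Ag(s) + V³⁺(aq), the reaction quotient is Q = [V³⁺(aq)] / ([Ag⁺(aq)]·[V²⁺(aq)]).
Substituting the known concentrations and solving, log [V³⁺(aq)] = −1.029 and [V³⁺(aq)] = 0.094 M.

0.094 M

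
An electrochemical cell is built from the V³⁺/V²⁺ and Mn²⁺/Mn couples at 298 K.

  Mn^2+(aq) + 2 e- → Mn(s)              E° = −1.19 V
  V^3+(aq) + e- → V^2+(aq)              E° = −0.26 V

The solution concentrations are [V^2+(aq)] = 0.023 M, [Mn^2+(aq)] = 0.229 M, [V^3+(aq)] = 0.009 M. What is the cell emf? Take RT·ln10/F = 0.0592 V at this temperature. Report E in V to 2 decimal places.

V³⁺/V²⁺ is reduced (cathode, E° = −0.26 V) and Mn²⁺/Mn is oxidized (anode).
E°cell = E°cat − E°an = −0.26 − (−1.19) = +0.93 V; n = 2.
For the overall reaction 2 V^3+(aq) + Mn(s) → 2 V^2+(aq) + Mn^2+(aq), Q = ([V^2+(aq)]^2·[Mn^2+(aq)]) / [V^3+(aq)]^2 = 1.5, giving log Q = 0.175.
E = E° − (0.0592/n)·log Q = +0.93 − (0.0592/2)(0.175) = +0.92 V.

+0.92 V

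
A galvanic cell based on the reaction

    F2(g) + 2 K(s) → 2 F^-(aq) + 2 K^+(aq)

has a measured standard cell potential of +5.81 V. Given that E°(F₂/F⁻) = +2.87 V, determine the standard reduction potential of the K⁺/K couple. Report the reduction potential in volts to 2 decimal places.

In the reaction as written the F₂/F⁻ couple is reduced (cathode) and K⁺/K is oxidized (anode), so E°cell = E°(F₂/F⁻) − E°(K⁺/K).
E°(K⁺/K) = E°(cathode) − E°cell = +2.87 − (+5.81) = −2.94 V.

−2.94 V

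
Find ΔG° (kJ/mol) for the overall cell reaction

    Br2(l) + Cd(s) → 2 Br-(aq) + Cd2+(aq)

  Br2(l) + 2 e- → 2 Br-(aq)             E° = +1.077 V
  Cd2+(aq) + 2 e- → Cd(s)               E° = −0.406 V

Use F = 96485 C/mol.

−286 kJ/mol

In the reaction as written Br2(l) is reduced, so the Br₂/Br⁻ couple is the cathode and Cd²⁺/Cd is the anode.
E°cell = +1.077 − (−0.406) = +1.483 V; balancing electrons gives n = 2.
ΔG° = −nFE°cell = −(2)(96485)(+1.483) J/mol = −286 kJ/mol.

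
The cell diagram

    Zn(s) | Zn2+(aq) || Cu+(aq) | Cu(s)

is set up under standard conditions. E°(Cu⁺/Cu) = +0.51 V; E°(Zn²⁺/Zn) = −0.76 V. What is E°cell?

+1.27 V

By convention the left-hand electrode in cell notation is the anode (oxidation) and the right-hand electrode is the cathode (reduction).
E°cell = E°(right) − E°(left) = +0.51 − (−0.76) = +1.27 V.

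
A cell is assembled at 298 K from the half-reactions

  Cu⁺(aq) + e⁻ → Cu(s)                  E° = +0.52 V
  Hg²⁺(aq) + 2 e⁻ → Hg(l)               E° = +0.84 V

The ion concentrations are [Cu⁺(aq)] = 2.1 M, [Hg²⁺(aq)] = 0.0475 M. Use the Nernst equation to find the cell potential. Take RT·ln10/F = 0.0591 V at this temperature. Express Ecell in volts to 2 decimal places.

The Hg²⁺/Hg couple has the more positive E°, so it is the cathode; Cu⁺/Cu is the anode.
E°cell = E°cat − E°an = +0.84 − (+0.52) = +0.32 V; n = 2.
Balancing gives Hg²⁺(aq) + 2 Cu(s) → Hg(l) + 2 Cu⁺(aq); hence Q = [Cu⁺(aq)]^2 / [Hg²⁺(aq)] = 92.8 (log Q = 1.968).
Applying E = E° − (RT ln10/nF)·log Q gives +0.32 − (0.0591/2)(1.968) = +0.26 V.

+0.26 V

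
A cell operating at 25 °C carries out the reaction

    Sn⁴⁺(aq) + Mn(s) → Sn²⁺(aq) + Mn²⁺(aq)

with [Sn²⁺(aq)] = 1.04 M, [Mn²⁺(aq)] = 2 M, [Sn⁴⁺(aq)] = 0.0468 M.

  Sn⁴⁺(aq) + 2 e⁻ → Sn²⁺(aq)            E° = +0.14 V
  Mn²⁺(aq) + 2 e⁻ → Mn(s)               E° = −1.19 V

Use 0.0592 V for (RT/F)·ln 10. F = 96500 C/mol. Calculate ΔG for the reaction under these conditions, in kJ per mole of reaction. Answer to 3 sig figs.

−247 kJ/mol

With Sn⁴⁺/Sn²⁺ reduced at the cathode, E°cell = +0.14 − (−1.19) = +1.33 V and n = 2.
Q = ([Sn²⁺(aq)]·[Mn²⁺(aq)]) / [Sn⁴⁺(aq)] = 44.4, so log Q = 1.648 and E = +1.33 − (0.0592/2)(1.648) = +1.2812 V.
Then ΔG = −nFE = −2 × 96500 × +1.2812 J/mol = −247 kJ/mol.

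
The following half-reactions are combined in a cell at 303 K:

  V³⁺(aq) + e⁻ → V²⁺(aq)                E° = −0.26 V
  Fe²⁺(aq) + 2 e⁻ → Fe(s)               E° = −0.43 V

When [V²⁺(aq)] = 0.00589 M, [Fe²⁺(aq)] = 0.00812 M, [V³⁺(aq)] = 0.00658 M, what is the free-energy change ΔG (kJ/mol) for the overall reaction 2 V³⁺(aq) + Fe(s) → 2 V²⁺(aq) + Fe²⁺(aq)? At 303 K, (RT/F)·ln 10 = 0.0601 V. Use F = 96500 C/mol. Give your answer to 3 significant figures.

−45.5 kJ/mol

The standard cell potential is −0.26 − (−0.43) = +0.17 V, with n = 2 electrons in the balanced equation.
Here Q = ([V²⁺(aq)]^2·[Fe²⁺(aq)]) / [V³⁺(aq)]^2 = 0.00651 (log Q = −2.187), giving E = +0.17 − (0.0601/2)·(−2.187) = +0.2357 V.
Finally ΔG = −nFE = −(2)(96500 C/mol)(+0.2357 V) = −45.5 kJ/mol.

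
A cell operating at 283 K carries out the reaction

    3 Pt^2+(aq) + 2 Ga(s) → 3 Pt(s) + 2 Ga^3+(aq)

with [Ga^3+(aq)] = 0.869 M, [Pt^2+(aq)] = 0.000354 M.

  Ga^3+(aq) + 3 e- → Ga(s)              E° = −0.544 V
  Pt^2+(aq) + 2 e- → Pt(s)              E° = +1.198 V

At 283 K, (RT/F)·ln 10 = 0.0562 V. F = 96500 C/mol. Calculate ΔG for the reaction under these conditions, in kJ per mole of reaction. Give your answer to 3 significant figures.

The standard cell potential is +1.198 − (−0.544) = +1.742 V, with n = 6 electrons in the balanced equation.
Q = [Ga^3+(aq)]^2 / [Pt^2+(aq)]^3 = 1.7×10^10, so log Q = 10.231 and E = +1.742 − (0.0562/6)(10.231) = +1.6462 V.
Finally ΔG = −nFE = −(6)(96500 C/mol)(+1.6462 V) = −953 kJ/mol.

−953 kJ/mol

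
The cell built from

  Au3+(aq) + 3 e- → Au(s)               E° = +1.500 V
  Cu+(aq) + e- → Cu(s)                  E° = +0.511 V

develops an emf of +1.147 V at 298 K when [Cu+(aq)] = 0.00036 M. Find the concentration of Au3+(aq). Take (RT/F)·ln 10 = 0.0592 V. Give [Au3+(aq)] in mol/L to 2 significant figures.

0.0047 M

The Au³⁺/Au couple has the larger reduction potential, so it is the cathode: E°cell = +1.500 − (+0.511) = +0.989 V and n = 3.
Since E = E° − (0.0592/n)·log Q, log Q = n(E° − E)/0.0592 = −8.007.
The balanced reaction is Au3+(aq) + 3 Cu(s) → Au(s) + 3 Cu+(aq), so Q = [Cu+(aq)]^3 / [Au3+(aq)].
Isolating [Au3+(aq)] in Q = 10^{−8.007} yields log [Au3+(aq)] = −2.324, i.e. 0.0047 M.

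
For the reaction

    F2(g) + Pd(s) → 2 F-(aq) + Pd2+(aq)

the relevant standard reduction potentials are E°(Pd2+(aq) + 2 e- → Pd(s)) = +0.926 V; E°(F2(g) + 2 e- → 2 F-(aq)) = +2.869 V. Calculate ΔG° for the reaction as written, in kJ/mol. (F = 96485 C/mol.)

In the reaction as written F2(g) is reduced, so the F₂/F⁻ couple is the cathode and Pd²⁺/Pd is the anode.
E°cell = +2.869 − (+0.926) = +1.943 V; balancing electrons gives n = 2.
ΔG° = −nFE°cell = −(2)(96485)(+1.943) J/mol = −375 kJ/mol.

−375 kJ/mol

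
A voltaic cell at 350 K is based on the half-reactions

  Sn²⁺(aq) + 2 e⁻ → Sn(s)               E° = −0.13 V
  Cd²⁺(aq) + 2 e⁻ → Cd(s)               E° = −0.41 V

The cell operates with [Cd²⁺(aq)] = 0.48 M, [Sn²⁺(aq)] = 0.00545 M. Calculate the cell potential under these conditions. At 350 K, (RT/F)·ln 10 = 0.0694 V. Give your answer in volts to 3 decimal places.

+0.213 V

The Sn²⁺/Sn couple has the more positive E°, so it is the cathode; Cd²⁺/Cd is the anode.
E°cell = E°cat − E°an = −0.13 − (−0.41) = +0.28 V; n = 2.
For the overall reaction Sn²⁺(aq) + Cd(s) → Sn(s) + Cd²⁺(aq), Q = [Cd²⁺(aq)] / [Sn²⁺(aq)] = 88.1, giving log Q = 1.945.
E = E° − (0.0694/n)·log Q = +0.28 − (0.0694/2)(1.945) = +0.213 V.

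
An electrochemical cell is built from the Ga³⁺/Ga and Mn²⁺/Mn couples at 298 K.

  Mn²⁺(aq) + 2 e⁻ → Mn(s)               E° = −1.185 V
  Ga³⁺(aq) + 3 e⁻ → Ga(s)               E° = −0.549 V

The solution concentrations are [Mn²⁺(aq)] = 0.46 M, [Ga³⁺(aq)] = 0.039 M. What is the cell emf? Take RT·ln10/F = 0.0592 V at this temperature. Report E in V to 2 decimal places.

+0.62 V

The Ga³⁺/Ga couple has the more positive E°, so it is the cathode; Mn²⁺/Mn is the anode.
The standard potential is −0.549 − (−1.185) = +0.636 V and the balanced reaction transfers n = 6 electrons.
Balancing gives 2 Ga³⁺(aq) + 3 Mn(s) → 2 Ga(s) + 3 Mn²⁺(aq); hence Q = [Mn²⁺(aq)]^3 / [Ga³⁺(aq)]^2 = 64 (log Q = 1.806).
By the Nernst equation, E = +0.636 − (0.0592/6)·(1.806) = +0.62 V.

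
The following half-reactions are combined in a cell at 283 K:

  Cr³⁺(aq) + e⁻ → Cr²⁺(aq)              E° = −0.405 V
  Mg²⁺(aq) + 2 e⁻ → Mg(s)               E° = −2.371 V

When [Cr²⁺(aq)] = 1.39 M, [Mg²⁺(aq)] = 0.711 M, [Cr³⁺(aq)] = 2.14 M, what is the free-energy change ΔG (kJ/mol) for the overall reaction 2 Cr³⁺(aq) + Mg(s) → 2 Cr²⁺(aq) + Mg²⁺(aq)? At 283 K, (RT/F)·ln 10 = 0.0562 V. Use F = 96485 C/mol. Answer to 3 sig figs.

With Cr³⁺/Cr²⁺ reduced at the cathode, E°cell = −0.405 − (−2.371) = +1.966 V and n = 2.
Here Q = ([Cr²⁺(aq)]^2·[Mg²⁺(aq)]) / [Cr³⁺(aq)]^2 = 0.3 (log Q = −0.523), giving E = +1.966 − (0.0562/2)·(−0.523) = +1.9807 V.
ΔG = −nFE = −(2)(96485)(+1.9807) J/mol = −382 kJ/mol.

−382 kJ/mol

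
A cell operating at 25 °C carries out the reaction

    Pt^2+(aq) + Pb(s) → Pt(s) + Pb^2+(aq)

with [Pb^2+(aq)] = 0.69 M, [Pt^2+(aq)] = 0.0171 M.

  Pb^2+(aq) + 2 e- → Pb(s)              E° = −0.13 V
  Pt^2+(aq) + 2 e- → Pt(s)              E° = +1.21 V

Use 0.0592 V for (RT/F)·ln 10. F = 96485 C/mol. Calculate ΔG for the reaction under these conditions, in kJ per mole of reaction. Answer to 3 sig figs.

E°cell = +1.21 − (−0.13) = +1.34 V; the balanced reaction transfers n = 2 electrons.
Q = [Pb^2+(aq)] / [Pt^2+(aq)] = 40.4, so log Q = 1.606 and E = +1.34 − (0.0592/2)(1.606) = +1.2925 V.
Finally ΔG = −nFE = −(2)(96485 C/mol)(+1.2925 V) = −249 kJ/mol.

−249 kJ/mol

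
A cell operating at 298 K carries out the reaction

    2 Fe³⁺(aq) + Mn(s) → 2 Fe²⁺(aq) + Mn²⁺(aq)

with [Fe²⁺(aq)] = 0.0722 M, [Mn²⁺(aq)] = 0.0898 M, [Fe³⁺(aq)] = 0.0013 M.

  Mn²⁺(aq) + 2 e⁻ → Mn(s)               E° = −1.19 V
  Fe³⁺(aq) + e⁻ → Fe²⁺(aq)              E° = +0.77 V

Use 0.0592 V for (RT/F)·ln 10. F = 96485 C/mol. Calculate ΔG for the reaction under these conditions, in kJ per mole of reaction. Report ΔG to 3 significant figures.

−364 kJ/mol

The standard cell potential is +0.77 − (−1.19) = +1.96 V, with n = 2 electrons in the balanced equation.
The reaction quotient is ([Fe²⁺(aq)]^2·[Mn²⁺(aq)]) / [Fe³⁺(aq)]^2 = 277; by Nernst, E = +1.96 − (0.0592/2)(2.442) = +1.8877 V.
ΔG = −nFE = −(2)(96485)(+1.8877) J/mol = −364 kJ/mol.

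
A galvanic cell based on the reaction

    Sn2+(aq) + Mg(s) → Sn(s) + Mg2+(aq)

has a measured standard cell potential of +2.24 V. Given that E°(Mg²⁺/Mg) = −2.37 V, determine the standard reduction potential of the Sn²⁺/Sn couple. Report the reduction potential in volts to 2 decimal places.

In the reaction as written the Sn²⁺/Sn couple is reduced (cathode) and Mg²⁺/Mg is oxidized (anode), so E°cell = E°(Sn²⁺/Sn) − E°(Mg²⁺/Mg).
E°(Sn²⁺/Sn) = E°cell + E°(anode) = +2.24 + (−2.37) = −0.13 V.

−0.13 V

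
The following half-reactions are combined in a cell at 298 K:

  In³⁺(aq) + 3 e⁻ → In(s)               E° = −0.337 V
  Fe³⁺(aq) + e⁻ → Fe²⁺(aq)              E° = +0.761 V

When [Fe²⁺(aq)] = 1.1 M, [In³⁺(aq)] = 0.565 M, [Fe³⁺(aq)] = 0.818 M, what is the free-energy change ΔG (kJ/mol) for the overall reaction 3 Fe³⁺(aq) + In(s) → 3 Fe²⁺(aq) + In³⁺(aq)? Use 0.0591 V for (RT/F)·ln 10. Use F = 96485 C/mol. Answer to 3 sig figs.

With Fe³⁺/Fe²⁺ reduced at the cathode, E°cell = +0.761 − (−0.337) = +1.098 V and n = 3.
Q = ([Fe²⁺(aq)]^3·[In³⁺(aq)]) / [Fe³⁺(aq)]^3 = 1.37, so log Q = 0.138 and E = +1.098 − (0.0591/3)(0.138) = +1.0953 V.
Then ΔG = −nFE = −3 × 96485 × +1.0953 J/mol = −317 kJ/mol.

−317 kJ/mol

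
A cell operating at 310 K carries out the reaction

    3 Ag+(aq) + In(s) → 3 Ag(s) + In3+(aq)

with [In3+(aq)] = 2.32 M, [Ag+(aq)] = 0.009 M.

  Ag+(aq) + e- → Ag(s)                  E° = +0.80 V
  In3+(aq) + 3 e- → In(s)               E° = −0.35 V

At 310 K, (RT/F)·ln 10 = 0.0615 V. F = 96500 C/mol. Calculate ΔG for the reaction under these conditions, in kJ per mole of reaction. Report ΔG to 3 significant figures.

−294 kJ/mol

The standard cell potential is +0.80 − (−0.35) = +1.15 V, with n = 3 electrons in the balanced equation.
The reaction quotient is [In3+(aq)] / [Ag+(aq)]^3 = 3.18×10^6; by Nernst, E = +1.15 − (0.0615/3)(6.503) = +1.0167 V.
ΔG = −nFE = −(3)(96500)(+1.0167) J/mol = −294 kJ/mol.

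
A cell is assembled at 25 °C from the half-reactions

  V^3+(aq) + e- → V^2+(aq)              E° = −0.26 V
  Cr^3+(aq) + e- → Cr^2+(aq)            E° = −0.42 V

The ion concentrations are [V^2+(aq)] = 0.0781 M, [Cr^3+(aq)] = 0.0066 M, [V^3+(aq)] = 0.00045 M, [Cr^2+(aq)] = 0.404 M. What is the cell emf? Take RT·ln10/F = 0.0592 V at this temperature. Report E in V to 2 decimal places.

+0.13 V

The V³⁺/V²⁺ couple has the more positive E°, so it is the cathode; Cr³⁺/Cr²⁺ is the anode.
E°cell = E°cat − E°an = −0.26 − (−0.42) = +0.16 V; n = 1.
The balanced reaction is V^3+(aq) + Cr^2+(aq) → V^2+(aq) + Cr^3+(aq), so Q = ([V^2+(aq)]·[Cr^3+(aq)]) / ([V^3+(aq)]·[Cr^2+(aq)]) = 2.84 and log Q = 0.453.
E = E° − (0.0592/n)·log Q = +0.16 − (0.0592/1)(0.453) = +0.13 V.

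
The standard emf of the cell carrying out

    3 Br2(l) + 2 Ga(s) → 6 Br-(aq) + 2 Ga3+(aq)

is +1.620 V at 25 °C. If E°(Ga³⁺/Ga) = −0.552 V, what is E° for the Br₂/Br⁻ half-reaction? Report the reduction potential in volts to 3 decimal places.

In the reaction as written the Br₂/Br⁻ couple is reduced (cathode) and Ga³⁺/Ga is oxidized (anode), so E°cell = E°(Br₂/Br⁻) − E°(Ga³⁺/Ga).
E°(Br₂/Br⁻) = E°cell + E°(anode) = +1.620 + (−0.552) = +1.068 V.

+1.068 V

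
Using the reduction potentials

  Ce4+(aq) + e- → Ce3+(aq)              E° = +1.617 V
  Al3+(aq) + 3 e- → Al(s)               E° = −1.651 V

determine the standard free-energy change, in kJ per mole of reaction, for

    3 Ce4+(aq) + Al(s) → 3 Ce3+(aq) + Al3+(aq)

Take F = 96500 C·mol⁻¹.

In the reaction as written Ce4+(aq) is reduced, so the Ce⁴⁺/Ce³⁺ couple is the cathode and Al³⁺/Al is the anode.
E°cell = +1.617 − (−1.651) = +3.268 V; balancing electrons gives n = 3.
ΔG° = −nFE°cell = −(3)(96500)(+3.268) J/mol = −946 kJ/mol.

−946 kJ/mol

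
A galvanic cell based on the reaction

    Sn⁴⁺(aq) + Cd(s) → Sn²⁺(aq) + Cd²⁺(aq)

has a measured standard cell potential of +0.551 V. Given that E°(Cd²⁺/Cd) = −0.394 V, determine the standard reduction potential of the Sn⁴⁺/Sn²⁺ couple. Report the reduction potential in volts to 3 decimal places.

+0.157 V

In the reaction as written the Sn⁴⁺/Sn²⁺ couple is reduced (cathode) and Cd²⁺/Cd is oxidized (anode), so E°cell = E°(Sn⁴⁺/Sn²⁺) − E°(Cd²⁺/Cd).
E°(Sn⁴⁺/Sn²⁺) = E°cell + E°(anode) = +0.551 + (−0.394) = +0.157 V.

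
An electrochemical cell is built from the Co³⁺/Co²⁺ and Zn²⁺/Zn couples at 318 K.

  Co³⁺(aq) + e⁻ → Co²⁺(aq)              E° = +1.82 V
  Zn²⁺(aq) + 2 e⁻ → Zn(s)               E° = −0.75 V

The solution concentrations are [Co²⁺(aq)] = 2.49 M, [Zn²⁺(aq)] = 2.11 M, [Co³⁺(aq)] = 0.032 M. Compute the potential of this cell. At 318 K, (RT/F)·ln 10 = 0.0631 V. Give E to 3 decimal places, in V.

+2.440 V

Co³⁺/Co²⁺ is reduced (cathode, E° = +1.82 V) and Zn²⁺/Zn is oxidized (anode).
E°cell = E°cat − E°an = +1.82 − (−0.75) = +2.57 V; n = 2.
Balancing gives 2 Co³⁺(aq) + Zn(s) → 2 Co²⁺(aq) + Zn²⁺(aq); hence Q = ([Co²⁺(aq)]^2·[Zn²⁺(aq)]) / [Co³⁺(aq)]^2 = 1.28×10^4 (log Q = 4.106).
By the Nernst equation, E = +2.57 − (0.0631/2)·(4.106) = +2.440 V.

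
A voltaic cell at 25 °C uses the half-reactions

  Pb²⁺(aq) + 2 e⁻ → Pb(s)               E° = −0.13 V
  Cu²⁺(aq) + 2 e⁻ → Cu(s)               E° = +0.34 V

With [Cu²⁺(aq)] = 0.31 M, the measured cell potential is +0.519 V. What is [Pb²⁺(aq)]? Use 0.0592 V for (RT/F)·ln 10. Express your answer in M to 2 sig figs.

The Cu²⁺/Cu couple has the larger reduction potential, so it is the cathode: E°cell = +0.34 − (−0.13) = +0.47 V and n = 2.
Rearranging E = E° − (0.0592/n)·log Q gives log Q = 2(+0.47 − (+0.519))/0.0592 = −1.655.
Balancing electrons gives Cu²⁺(aq) + Pb(s) → Cu(s) + Pb²⁺(aq); thus Q = [Pb²⁺(aq)] / [Cu²⁺(aq)].
Isolating [Pb²⁺(aq)] in Q = 10^{−1.655} yields log [Pb²⁺(aq)] = −2.164, i.e. 0.0069 M.

0.0069 M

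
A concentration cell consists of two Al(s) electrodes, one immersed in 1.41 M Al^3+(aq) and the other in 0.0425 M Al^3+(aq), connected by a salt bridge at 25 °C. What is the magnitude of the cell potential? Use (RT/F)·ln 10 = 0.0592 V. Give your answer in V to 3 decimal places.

0.030 V

For a concentration cell E°cell = 0, since both electrodes use the same couple.
The compartment with the higher Al^3+(aq) concentration (1.41 M) acts as the cathode; ions are reduced there and produced at the dilute (0.0425 M) anode.
With n = 3, Ecell = −(0.0592/3)·log([dilute]/[conc]) = −(0.0592/3)·log(0.0425/1.41) = +0.030 V.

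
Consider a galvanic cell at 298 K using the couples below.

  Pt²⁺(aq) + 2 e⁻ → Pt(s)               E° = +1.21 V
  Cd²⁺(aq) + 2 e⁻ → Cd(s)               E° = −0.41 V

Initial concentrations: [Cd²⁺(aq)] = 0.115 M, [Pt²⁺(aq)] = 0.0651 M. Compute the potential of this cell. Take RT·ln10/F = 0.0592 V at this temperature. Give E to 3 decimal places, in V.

Pt²⁺/Pt is reduced (cathode, E° = +1.21 V) and Cd²⁺/Cd is oxidized (anode).
E°cell = E°cat − E°an = +1.21 − (−0.41) = +1.62 V; n = 2.
Balancing gives Pt²⁺(aq) + Cd(s) → Pt(s) + Cd²⁺(aq); hence Q = [Cd²⁺(aq)] / [Pt²⁺(aq)] = 1.77 (log Q = 0.247).
Applying E = E° − (RT ln10/nF)·log Q gives +1.62 − (0.0592/2)(0.247) = +1.613 V.

+1.613 V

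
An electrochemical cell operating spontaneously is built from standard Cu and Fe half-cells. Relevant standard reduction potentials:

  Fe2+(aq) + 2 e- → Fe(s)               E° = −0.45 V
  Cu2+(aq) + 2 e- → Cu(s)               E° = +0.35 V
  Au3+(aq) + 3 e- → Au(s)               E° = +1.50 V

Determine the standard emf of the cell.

+0.80 V

Of the two couples in this cell, the one with the more positive reduction potential is reduced at the cathode: here that is Cu²⁺/Cu (+0.35 V); Fe²⁺/Fe (−0.45 V) is the anode.
E°cell = E°(cathode) − E°(anode) = +0.35 − (−0.45) = +0.80 V.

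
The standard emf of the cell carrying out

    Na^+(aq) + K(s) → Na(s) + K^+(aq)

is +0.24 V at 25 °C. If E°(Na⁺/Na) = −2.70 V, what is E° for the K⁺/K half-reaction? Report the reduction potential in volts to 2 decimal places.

−2.94 V

In the reaction as written the Na⁺/Na couple is reduced (cathode) and K⁺/K is oxidized (anode), so E°cell = E°(Na⁺/Na) − E°(K⁺/K).
E°(K⁺/K) = E°(cathode) − E°cell = −2.70 − (+0.24) = −2.94 V.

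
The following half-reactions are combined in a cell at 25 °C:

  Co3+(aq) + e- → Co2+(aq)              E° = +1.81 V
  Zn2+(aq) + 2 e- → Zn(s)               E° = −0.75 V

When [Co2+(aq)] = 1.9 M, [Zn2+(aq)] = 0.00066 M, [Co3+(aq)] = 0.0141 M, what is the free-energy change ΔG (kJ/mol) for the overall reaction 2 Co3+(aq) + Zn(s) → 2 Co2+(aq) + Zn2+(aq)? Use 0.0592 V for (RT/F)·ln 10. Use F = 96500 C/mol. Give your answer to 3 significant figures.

The standard cell potential is +1.81 − (−0.75) = +2.56 V, with n = 2 electrons in the balanced equation.
The reaction quotient is ([Co2+(aq)]^2·[Zn2+(aq)]) / [Co3+(aq)]^2 = 12; by Nernst, E = +2.56 − (0.0592/2)(1.079) = +2.5281 V.
ΔG = −nFE = −(2)(96500)(+2.5281) J/mol = −488 kJ/mol.

−488 kJ/mol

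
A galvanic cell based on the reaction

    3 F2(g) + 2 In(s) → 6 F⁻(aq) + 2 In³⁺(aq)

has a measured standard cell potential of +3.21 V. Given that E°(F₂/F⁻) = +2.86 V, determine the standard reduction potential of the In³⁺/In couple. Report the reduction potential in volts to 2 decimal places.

−0.35 V

In the reaction as written the F₂/F⁻ couple is reduced (cathode) and In³⁺/In is oxidized (anode), so E°cell = E°(F₂/F⁻) − E°(In³⁺/In).
E°(In³⁺/In) = E°(cathode) − E°cell = +2.86 − (+3.21) = −0.35 V.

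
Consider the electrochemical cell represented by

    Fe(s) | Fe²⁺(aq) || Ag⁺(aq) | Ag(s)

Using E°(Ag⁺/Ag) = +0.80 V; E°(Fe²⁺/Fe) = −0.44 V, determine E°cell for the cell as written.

+1.24 V

By convention the left-hand electrode in cell notation is the anode (oxidation) and the right-hand electrode is the cathode (reduction).
E°cell = E°(right) − E°(left) = +0.80 − (−0.44) = +1.24 V.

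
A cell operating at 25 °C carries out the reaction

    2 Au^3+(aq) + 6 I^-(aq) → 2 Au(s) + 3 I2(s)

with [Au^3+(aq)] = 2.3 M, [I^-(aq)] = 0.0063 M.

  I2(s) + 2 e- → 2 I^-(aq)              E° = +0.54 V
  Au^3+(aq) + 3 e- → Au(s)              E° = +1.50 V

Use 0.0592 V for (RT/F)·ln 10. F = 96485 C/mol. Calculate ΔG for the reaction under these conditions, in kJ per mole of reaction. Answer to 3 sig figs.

−484 kJ/mol

E°cell = +1.50 − (+0.54) = +0.96 V; the balanced reaction transfers n = 6 electrons.
Q = 1 / ([Au^3+(aq)]^2·[I^-(aq)]^6) = 3.02×10^12, so log Q = 12.481 and E = +0.96 − (0.0592/6)(12.481) = +0.8369 V.
Finally ΔG = −nFE = −(6)(96485 C/mol)(+0.8369 V) = −484 kJ/mol.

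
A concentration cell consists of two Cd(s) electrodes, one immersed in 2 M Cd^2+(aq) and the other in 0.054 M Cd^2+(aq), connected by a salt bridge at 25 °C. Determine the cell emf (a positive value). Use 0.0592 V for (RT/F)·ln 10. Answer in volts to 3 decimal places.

0.046 V

For a concentration cell E°cell = 0, since both electrodes use the same couple.
The compartment with the higher Cd^2+(aq) concentration (2 M) acts as the cathode; ions are reduced there and produced at the dilute (0.054 M) anode.
With n = 2, Ecell = −(0.0592/2)·log([dilute]/[conc]) = −(0.0592/2)·log(0.054/2) = +0.046 V.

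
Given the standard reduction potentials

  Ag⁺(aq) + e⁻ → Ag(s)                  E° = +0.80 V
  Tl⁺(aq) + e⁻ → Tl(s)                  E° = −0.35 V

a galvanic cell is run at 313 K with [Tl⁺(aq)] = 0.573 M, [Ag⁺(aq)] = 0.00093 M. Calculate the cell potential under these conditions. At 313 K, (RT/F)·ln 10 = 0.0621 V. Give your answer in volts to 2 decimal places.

The Ag⁺/Ag couple has the more positive E°, so it is the cathode; Tl⁺/Tl is the anode.
E°cell = +0.80 − (−0.35) = +1.15 V, with n = 1 electron transferred.
For the overall reaction Ag⁺(aq) + Tl(s) → Ag(s) + Tl⁺(aq), Q = [Tl⁺(aq)] / [Ag⁺(aq)] = 616, giving log Q = 2.790.
Applying E = E° − (RT ln10/nF)·log Q gives +1.15 − (0.0621/1)(2.790) = +0.98 V.

+0.98 V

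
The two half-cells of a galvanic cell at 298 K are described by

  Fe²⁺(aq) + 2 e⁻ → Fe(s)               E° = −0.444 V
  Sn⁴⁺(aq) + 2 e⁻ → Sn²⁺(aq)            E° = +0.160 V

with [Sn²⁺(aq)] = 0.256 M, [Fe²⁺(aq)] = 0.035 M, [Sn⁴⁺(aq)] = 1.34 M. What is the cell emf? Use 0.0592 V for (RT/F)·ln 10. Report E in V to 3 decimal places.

Sn⁴⁺/Sn²⁺ is reduced (cathode, E° = +0.160 V) and Fe²⁺/Fe is oxidized (anode).
E°cell = E°cat − E°an = +0.160 − (−0.444) = +0.604 V; n = 2.
Balancing gives Sn⁴⁺(aq) + Fe(s) → Sn²⁺(aq) + Fe²⁺(aq); hence Q = ([Sn²⁺(aq)]·[Fe²⁺(aq)]) / [Sn⁴⁺(aq)] = 0.00669 (log Q = −2.175).
Applying E = E° − (RT ln10/nF)·log Q gives +0.604 − (0.0592/2)(−2.175) = +0.668 V.

+0.668 V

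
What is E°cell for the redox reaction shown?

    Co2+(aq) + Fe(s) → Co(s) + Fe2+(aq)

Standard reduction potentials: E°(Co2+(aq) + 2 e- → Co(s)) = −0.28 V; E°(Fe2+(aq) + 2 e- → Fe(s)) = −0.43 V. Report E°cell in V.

+0.15 V

In the reaction as written, Co2+(aq) is reduced (cathode) and Fe2+(aq) is produced by oxidation at the anode.
E°cell = E°(cathode) − E°(anode) = −0.28 − (−0.43) = +0.15 V.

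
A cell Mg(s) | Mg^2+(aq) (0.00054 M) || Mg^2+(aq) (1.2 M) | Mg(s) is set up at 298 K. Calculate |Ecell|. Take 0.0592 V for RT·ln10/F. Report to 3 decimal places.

For a concentration cell E°cell = 0, since both electrodes use the same couple.
The compartment with the higher Mg^2+(aq) concentration (1.2 M) acts as the cathode; ions are reduced there and produced at the dilute (0.00054 M) anode.
With n = 2, Ecell = −(0.0592/2)·log([dilute]/[conc]) = −(0.0592/2)·log(0.00054/1.2) = +0.099 V.

0.099 V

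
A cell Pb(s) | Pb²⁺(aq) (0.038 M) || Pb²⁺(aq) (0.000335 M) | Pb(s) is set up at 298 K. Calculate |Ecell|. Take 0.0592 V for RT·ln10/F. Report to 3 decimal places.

For a concentration cell E°cell = 0, since both electrodes use the same couple.
The compartment with the higher Pb²⁺(aq) concentration (0.038 M) acts as the cathode; ions are reduced there and produced at the dilute (0.000335 M) anode.
With n = 2, Ecell = −(0.0592/2)·log([dilute]/[conc]) = −(0.0592/2)·log(0.000335/0.038) = +0.061 V.

0.061 V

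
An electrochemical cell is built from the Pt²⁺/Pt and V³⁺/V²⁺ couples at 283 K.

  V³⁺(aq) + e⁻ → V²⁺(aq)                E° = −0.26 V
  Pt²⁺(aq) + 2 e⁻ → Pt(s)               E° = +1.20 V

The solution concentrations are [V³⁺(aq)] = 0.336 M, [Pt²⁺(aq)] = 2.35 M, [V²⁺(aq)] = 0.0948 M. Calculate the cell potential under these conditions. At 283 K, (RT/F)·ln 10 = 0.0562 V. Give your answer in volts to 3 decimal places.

+1.440 V

Since E°(Pt²⁺/Pt) > E°(V³⁺/V²⁺), Pt²⁺/Pt serves as the cathode.
E°cell = +1.20 − (−0.26) = +1.46 V, with n = 2 electrons transferred.
For the overall reaction Pt²⁺(aq) + 2 V²⁺(aq) → Pt(s) + 2 V³⁺(aq), Q = [V³⁺(aq)]^2 / ([Pt²⁺(aq)]·[V²⁺(aq)]^2) = 5.35, giving log Q = 0.728.
Applying E = E° − (RT ln10/nF)·log Q gives +1.46 − (0.0562/2)(0.728) = +1.440 V.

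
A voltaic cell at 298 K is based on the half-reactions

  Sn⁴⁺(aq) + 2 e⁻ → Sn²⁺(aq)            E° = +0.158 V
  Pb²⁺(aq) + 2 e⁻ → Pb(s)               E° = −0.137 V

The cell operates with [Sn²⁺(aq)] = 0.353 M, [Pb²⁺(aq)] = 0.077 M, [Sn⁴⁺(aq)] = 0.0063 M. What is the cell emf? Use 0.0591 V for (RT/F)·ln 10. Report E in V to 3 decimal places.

Sn⁴⁺/Sn²⁺ is reduced (cathode, E° = +0.158 V) and Pb²⁺/Pb is oxidized (anode).
E°cell = +0.158 − (−0.137) = +0.295 V, with n = 2 electrons transferred.
Balancing gives Sn⁴⁺(aq) + Pb(s) → Sn²⁺(aq) + Pb²⁺(aq); hence Q = ([Sn²⁺(aq)]·[Pb²⁺(aq)]) / [Sn⁴⁺(aq)] = 4.31 (log Q = 0.635).
By the Nernst equation, E = +0.295 − (0.0591/2)·(0.635) = +0.276 V.

+0.276 V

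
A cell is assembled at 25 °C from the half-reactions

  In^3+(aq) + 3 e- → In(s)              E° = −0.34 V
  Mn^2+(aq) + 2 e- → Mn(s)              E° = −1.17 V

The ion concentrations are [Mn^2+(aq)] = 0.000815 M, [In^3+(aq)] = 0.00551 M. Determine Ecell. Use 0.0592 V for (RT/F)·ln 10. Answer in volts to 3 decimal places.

+0.877 V

Since E°(In³⁺/In) > E°(Mn²⁺/Mn), In³⁺/In serves as the cathode.
The standard potential is −0.34 − (−1.17) = +0.83 V and the balanced reaction transfers n = 6 electrons.
The balanced reaction is 2 In^3+(aq) + 3 Mn(s) → 2 In(s) + 3 Mn^2+(aq), so Q = [Mn^2+(aq)]^3 / [In^3+(aq)]^2 = 1.78×10^−5 and log Q = −4.749.
E = E° − (0.0592/n)·log Q = +0.83 − (0.0592/6)(−4.749) = +0.877 V.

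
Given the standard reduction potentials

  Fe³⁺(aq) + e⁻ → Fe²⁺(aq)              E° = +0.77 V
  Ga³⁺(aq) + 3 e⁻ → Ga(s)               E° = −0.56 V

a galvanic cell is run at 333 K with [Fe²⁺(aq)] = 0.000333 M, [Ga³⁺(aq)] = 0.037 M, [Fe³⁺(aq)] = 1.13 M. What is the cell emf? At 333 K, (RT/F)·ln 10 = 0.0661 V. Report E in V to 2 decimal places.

The Fe³⁺/Fe²⁺ couple has the more positive E°, so it is the cathode; Ga³⁺/Ga is the anode.
E°cell = E°cat − E°an = +0.77 − (−0.56) = +1.33 V; n = 3.
For the overall reaction 3 Fe³⁺(aq) + Ga(s) → 3 Fe²⁺(aq) + Ga³⁺(aq), Q = ([Fe²⁺(aq)]^3·[Ga³⁺(aq)]) / [Fe³⁺(aq)]^3 = 9.47×10^−13, giving log Q = −12.024.
E = E° − (0.0661/n)·log Q = +1.33 − (0.0661/3)(−12.024) = +1.59 V.

+1.59 V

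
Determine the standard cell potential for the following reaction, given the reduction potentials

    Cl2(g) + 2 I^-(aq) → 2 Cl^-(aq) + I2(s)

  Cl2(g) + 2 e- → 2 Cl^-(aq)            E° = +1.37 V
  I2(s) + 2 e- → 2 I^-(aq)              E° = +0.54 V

Cl2(g) gains electrons, so the Cl₂/Cl⁻ couple is the cathode; the I₂/I⁻ couple is the anode.
E°cell = E°(cathode) − E°(anode) = +1.37 − (+0.54) = +0.83 V.

+0.83 V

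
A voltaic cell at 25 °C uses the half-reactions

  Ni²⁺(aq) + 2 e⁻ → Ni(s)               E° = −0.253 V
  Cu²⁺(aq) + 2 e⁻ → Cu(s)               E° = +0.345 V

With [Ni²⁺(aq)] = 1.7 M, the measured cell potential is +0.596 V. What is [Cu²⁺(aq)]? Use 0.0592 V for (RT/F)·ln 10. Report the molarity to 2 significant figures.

1.5 M

With Cu²⁺/Cu at the cathode and Ni²⁺/Ni at the anode, E°cell = +0.345 − (−0.253) = +0.598 V (n = 2).
From the Nernst equation, log Q = n(E° − E)/0.0592 = 2·(+0.598 − (+0.596))/0.0592 = 0.068.
For Cu²⁺(aq) + Ni(s) → Cu(s) + Ni²⁺(aq), the reaction quotient is Q = [Ni²⁺(aq)] / [Cu²⁺(aq)].
Isolating [Cu²⁺(aq)] in Q = 10^{0.068} yields log [Cu²⁺(aq)] = 0.162, i.e. 1.5 M.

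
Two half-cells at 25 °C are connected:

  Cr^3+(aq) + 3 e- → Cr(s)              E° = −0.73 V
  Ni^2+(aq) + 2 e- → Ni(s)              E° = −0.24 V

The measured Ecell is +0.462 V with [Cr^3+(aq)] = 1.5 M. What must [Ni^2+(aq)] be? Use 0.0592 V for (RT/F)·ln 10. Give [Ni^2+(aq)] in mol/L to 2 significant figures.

0.15 M

Ni²⁺/Ni is the cathode (higher E°); E°cell = −0.24 − (−0.73) = +0.49 V with n = 6.
Since E = E° − (0.0592/n)·log Q, log Q = n(E° − E)/0.0592 = 2.838.
The balanced reaction is 3 Ni^2+(aq) + 2 Cr(s) → 3 Ni(s) + 2 Cr^3+(aq), so Q = [Cr^3+(aq)]^2 / [Ni^2+(aq)]^3.
Substituting the known concentrations and solving, log [Ni^2+(aq)] = −0.829 and [Ni^2+(aq)] = 0.15 M.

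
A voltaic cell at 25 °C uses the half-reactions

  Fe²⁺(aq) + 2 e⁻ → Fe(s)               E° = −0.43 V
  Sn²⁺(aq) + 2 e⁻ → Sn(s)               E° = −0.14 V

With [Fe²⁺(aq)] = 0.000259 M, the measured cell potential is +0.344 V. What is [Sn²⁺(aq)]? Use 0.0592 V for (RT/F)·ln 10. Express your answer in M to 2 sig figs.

Sn²⁺/Sn is the cathode (higher E°); E°cell = −0.14 − (−0.43) = +0.29 V with n = 2.
Since E = E° − (0.0592/n)·log Q, log Q = n(E° − E)/0.0592 = −1.824.
For Sn²⁺(aq) + Fe(s) → Sn(s) + Fe²⁺(aq), the reaction quotient is Q = [Fe²⁺(aq)] / [Sn²⁺(aq)].
Isolating [Sn²⁺(aq)] in Q = 10^{−1.824} yields log [Sn²⁺(aq)] = −1.763, i.e. 0.017 M.

0.017 M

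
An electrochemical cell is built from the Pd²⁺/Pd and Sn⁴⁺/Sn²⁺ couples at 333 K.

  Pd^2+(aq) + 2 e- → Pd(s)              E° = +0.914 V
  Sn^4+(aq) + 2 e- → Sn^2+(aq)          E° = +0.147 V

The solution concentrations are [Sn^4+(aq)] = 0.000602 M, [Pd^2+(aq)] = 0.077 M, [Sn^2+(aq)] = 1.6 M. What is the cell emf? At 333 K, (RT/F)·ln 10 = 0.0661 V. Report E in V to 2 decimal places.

+0.84 V

Pd²⁺/Pd is reduced (cathode, E° = +0.914 V) and Sn⁴⁺/Sn²⁺ is oxidized (anode).
E°cell = +0.914 − (+0.147) = +0.767 V, with n = 2 electrons transferred.
Balancing gives Pd^2+(aq) + Sn^2+(aq) → Pd(s) + Sn^4+(aq); hence Q = [Sn^4+(aq)] / ([Pd^2+(aq)]·[Sn^2+(aq)]) = 0.00489 (log Q = −2.311).
By the Nernst equation, E = +0.767 − (0.0661/2)·(−2.311) = +0.84 V.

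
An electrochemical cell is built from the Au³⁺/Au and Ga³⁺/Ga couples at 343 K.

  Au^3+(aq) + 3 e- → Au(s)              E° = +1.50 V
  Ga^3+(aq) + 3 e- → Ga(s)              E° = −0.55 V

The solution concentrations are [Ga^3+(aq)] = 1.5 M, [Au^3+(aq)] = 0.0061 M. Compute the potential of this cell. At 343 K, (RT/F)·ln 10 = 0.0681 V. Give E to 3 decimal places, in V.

Au³⁺/Au is reduced (cathode, E° = +1.50 V) and Ga³⁺/Ga is oxidized (anode).
E°cell = +1.50 − (−0.55) = +2.05 V, with n = 3 electrons transferred.
For the overall reaction Au^3+(aq) + Ga(s) → Au(s) + Ga^3+(aq), Q = [Ga^3+(aq)] / [Au^3+(aq)] = 246, giving log Q = 2.391.
Applying E = E° − (RT ln10/nF)·log Q gives +2.05 − (0.0681/3)(2.391) = +1.996 V.

+1.996 V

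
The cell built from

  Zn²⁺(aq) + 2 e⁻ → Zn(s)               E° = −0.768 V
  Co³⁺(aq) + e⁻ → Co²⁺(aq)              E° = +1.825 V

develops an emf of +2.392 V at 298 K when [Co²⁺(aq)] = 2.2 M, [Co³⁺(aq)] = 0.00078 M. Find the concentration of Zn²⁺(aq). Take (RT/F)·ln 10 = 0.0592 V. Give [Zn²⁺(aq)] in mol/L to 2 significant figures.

0.78 M

Co³⁺/Co²⁺ is the cathode (higher E°); E°cell = +1.825 − (−0.768) = +2.593 V with n = 2.
From the Nernst equation, log Q = n(E° − E)/0.0592 = 2·(+2.593 − (+2.392))/0.0592 = 6.791.
For 2 Co³⁺(aq) + Zn(s) → 2 Co²⁺(aq) + Zn²⁺(aq), the reaction quotient is Q = ([Co²⁺(aq)]^2·[Zn²⁺(aq)]) / [Co³⁺(aq)]^2.
Solving for the unknown gives log [Zn²⁺(aq)] = −0.110, so [Zn²⁺(aq)] ≈ 0.78 M.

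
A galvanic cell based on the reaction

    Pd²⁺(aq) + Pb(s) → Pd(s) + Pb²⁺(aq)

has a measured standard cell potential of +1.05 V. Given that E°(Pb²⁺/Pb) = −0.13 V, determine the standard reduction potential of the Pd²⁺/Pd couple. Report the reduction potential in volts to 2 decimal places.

In the reaction as written the Pd²⁺/Pd couple is reduced (cathode) and Pb²⁺/Pb is oxidized (anode), so E°cell = E°(Pd²⁺/Pd) − E°(Pb²⁺/Pb).
E°(Pd²⁺/Pd) = E°cell + E°(anode) = +1.05 + (−0.13) = +0.92 V.

+0.92 V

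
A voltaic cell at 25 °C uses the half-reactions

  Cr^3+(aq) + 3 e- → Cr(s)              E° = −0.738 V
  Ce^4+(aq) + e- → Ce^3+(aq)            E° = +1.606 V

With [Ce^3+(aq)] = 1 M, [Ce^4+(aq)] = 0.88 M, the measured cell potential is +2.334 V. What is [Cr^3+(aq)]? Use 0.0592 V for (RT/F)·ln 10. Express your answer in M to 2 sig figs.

The Ce⁴⁺/Ce³⁺ couple has the larger reduction potential, so it is the cathode: E°cell = +1.606 − (−0.738) = +2.344 V and n = 3.
Since E = E° − (0.0592/n)·log Q, log Q = n(E° − E)/0.0592 = 0.507.
For 3 Ce^4+(aq) + Cr(s) → 3 Ce^3+(aq) + Cr^3+(aq), the reaction quotient is Q = ([Ce^3+(aq)]^3·[Cr^3+(aq)]) / [Ce^4+(aq)]^3.
Isolating [Cr^3+(aq)] in Q = 10^{0.507} yields log [Cr^3+(aq)] = 0.340, i.e. 2.2 M.

2.2 M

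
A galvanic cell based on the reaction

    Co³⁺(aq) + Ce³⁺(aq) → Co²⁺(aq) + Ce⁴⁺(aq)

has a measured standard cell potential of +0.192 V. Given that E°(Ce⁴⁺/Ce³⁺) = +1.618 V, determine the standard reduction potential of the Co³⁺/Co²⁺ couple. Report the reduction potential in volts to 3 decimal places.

+1.810 V

In the reaction as written the Co³⁺/Co²⁺ couple is reduced (cathode) and Ce⁴⁺/Ce³⁺ is oxidized (anode), so E°cell = E°(Co³⁺/Co²⁺) − E°(Ce⁴⁺/Ce³⁺).
E°(Co³⁺/Co²⁺) = E°cell + E°(anode) = +0.192 + (+1.618) = +1.810 V.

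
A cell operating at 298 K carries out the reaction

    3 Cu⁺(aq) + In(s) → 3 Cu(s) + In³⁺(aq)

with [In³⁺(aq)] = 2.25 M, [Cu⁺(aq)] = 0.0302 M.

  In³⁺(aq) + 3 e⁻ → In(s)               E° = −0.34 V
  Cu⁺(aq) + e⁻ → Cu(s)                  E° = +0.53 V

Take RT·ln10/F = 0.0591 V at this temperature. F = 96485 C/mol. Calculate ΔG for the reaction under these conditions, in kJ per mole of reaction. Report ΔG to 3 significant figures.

−224 kJ/mol

The standard cell potential is +0.53 − (−0.34) = +0.87 V, with n = 3 electrons in the balanced equation.
The reaction quotient is [In³⁺(aq)] / [Cu⁺(aq)]^3 = 8.17×10^4; by Nernst, E = +0.87 − (0.0591/3)(4.912) = +0.7732 V.
Then ΔG = −nFE = −3 × 96485 × +0.7732 J/mol = −224 kJ/mol.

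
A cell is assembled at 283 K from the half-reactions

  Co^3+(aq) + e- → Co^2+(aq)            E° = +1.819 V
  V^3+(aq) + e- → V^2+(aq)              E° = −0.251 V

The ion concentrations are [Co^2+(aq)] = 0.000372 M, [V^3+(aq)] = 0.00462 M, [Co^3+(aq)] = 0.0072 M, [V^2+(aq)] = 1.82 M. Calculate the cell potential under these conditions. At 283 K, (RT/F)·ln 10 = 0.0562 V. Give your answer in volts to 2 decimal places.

+2.29 V

The Co³⁺/Co²⁺ couple has the more positive E°, so it is the cathode; V³⁺/V²⁺ is the anode.
The standard potential is +1.819 − (−0.251) = +2.070 V and the balanced reaction transfers n = 1 electron.
The balanced reaction is Co^3+(aq) + V^2+(aq) → Co^2+(aq) + V^3+(aq), so Q = ([Co^2+(aq)]·[V^3+(aq)]) / ([Co^3+(aq)]·[V^2+(aq)]) = 0.000131 and log Q = −3.882.
By the Nernst equation, E = +2.070 − (0.0562/1)·(−3.882) = +2.29 V.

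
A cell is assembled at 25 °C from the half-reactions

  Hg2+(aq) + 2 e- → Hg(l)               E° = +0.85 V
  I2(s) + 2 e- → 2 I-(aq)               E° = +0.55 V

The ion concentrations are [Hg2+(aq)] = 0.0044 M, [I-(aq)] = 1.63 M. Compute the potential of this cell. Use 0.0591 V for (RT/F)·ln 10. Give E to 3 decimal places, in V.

+0.243 V

Since E°(Hg²⁺/Hg) > E°(I₂/I⁻), Hg²⁺/Hg serves as the cathode.
E°cell = +0.85 − (+0.55) = +0.30 V, with n = 2 electrons transferred.
The balanced reaction is Hg2+(aq) + 2 I-(aq) → Hg(l) + I2(s), so Q = 1 / ([Hg2+(aq)]·[I-(aq)]^2) = 85.5 and log Q = 1.932.
E = E° − (0.0591/n)·log Q = +0.30 − (0.0591/2)(1.932) = +0.243 V.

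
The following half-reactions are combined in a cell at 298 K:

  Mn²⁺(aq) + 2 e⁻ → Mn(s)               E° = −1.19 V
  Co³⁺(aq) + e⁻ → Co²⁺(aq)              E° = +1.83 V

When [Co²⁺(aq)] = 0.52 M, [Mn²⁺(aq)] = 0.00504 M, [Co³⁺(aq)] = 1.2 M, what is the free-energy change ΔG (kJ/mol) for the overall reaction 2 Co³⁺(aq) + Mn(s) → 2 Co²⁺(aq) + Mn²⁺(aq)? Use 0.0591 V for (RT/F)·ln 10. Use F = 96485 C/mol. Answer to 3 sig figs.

−600 kJ/mol

E°cell = +1.83 − (−1.19) = +3.02 V; the balanced reaction transfers n = 2 electrons.
Q = ([Co²⁺(aq)]^2·[Mn²⁺(aq)]) / [Co³⁺(aq)]^2 = 0.000946, so log Q = −3.024 and E = +3.02 − (0.0591/2)(−3.024) = +3.1094 V.
Then ΔG = −nFE = −2 × 96485 × +3.1094 J/mol = −600 kJ/mol.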